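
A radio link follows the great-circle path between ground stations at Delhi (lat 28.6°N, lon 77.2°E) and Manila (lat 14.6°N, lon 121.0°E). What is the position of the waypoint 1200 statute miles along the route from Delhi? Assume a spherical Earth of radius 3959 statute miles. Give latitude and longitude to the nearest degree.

≈ lat 24°N, lon 96°E

Convert each endpoint to a unit vector on the sphere (x = cos φ cos λ, y = cos φ sin λ, z = sin φ).
The central angle between the endpoints is δ = arccos(p₁·p₂) ≈ 0.747 rad (42.8°). The total great-circle distance is δ·R ≈ 0.747 × 3959 ≈ 2956 mi, so the target fraction is f = 1200/2956 ≈ 0.406.
Interpolate at f ≈ 0.406 with slerp weights a = sin((1−f)δ)/sin δ ≈ 0.632, b = sin(fδ)/sin δ ≈ 0.439.
p = a·p₁ + b·p₂ ≈ (-0.096, 0.906, 0.413); φ = arcsin(p_z) ≈ 24.41°, λ = atan2(p_y, p_x) ≈ 96.06°.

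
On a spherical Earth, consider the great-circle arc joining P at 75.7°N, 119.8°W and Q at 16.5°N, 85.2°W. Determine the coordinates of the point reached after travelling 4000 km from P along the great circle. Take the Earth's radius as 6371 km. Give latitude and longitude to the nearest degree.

≈ 42°N, 91°W

The haversine formula gives a central angle δ ≈ 1.081 rad (62.0°) between the endpoints. The total great-circle distance is δ·R ≈ 1.081 × 6371 ≈ 6889 km, so the target fraction is f = 4000/6889 ≈ 0.581.
Interpolate at f ≈ 0.581 with slerp weights a = sin((1−f)δ)/sin δ ≈ 0.496, b = sin(fδ)/sin δ ≈ 0.666.
p = a·p₁ + b·p₂ ≈ (-0.008, -0.742, 0.670); φ = arcsin(p_z) ≈ 42.07°, λ = atan2(p_y, p_x) ≈ -90.58°.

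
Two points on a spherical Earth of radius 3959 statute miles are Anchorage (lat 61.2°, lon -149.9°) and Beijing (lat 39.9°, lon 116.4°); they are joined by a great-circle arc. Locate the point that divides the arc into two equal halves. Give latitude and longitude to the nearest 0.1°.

Convert each endpoint to a unit vector on the sphere (x = cos φ cos λ, y = cos φ sin λ, z = sin φ).
The central angle between the endpoints is δ = arccos(p₁·p₂) ≈ 1.002 rad (57.4°).
Interpolate at f = 1/2 with slerp weights a = sin((1−f)δ)/sin δ ≈ 0.570, b = sin(fδ)/sin δ ≈ 0.570.
p = a·p₁ + b·p₂ ≈ (-0.432, 0.254, 0.865); φ = arcsin(p_z) ≈ 59.92°, λ = atan2(p_y, p_x) ≈ 149.55°.

≈ lat 59.9°, lon 149.5°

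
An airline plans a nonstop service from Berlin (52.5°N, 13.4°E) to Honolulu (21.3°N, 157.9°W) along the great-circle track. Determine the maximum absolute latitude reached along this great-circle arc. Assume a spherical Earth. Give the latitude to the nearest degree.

≈ 85°N

The great circle lies in the plane with unit normal n̂ = (p₁ × p₂)/|p₁ × p₂|.
Here n̂_z ≈ -0.089; the vertex latitude is φ_max = arccos|n̂_z| ≈ 84.9°.
Check via Clairaut: cos φ_max = |cos φ₁| · sin C = cos(52.5°)·sin(8.4°) ≈ 0.089, again giving ≈ 84.9°.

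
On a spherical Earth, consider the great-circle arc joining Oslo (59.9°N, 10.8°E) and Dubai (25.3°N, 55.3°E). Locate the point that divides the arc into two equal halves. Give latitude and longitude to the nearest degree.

Write both endpoints as unit vectors p₁, p₂ with components (cos φ cos λ, cos φ sin λ, sin φ).
The central angle between the endpoints is δ = arccos(p₁·p₂) ≈ 0.805 rad (46.1°).
Interpolate at f = 1/2 with slerp weights a = sin((1−f)δ)/sin δ ≈ 0.543, b = sin(fδ)/sin δ ≈ 0.543.
p = a·p₁ + b·p₂ ≈ (0.547, 0.455, 0.702); φ = arcsin(p_z) ≈ 44.62°, λ = atan2(p_y, p_x) ≈ 39.73°.

≈ 45°N, 40°E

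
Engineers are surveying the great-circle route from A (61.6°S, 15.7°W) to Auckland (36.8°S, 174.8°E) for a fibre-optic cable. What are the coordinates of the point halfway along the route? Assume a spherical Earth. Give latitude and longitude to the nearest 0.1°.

Write both endpoints as unit vectors p₁, p₂ with components (cos φ cos λ, cos φ sin λ, sin φ).
The central angle between the endpoints is δ = arccos(p₁·p₂) ≈ 1.418 rad (81.2°).
Interpolate at f = 1/2 with slerp weights a = sin((1−f)δ)/sin δ ≈ 0.659, b = sin(fδ)/sin δ ≈ 0.659.
p = a·p₁ + b·p₂ ≈ (-0.224, -0.037, -0.974); φ = arcsin(p_z) ≈ -76.90°, λ = atan2(p_y, p_x) ≈ -170.61°.

≈ (76.9°S, 170.6°W)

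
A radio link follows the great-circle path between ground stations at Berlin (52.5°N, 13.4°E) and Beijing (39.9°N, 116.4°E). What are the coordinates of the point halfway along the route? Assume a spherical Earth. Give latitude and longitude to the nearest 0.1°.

Write both endpoints as unit vectors p₁, p₂ with components (cos φ cos λ, cos φ sin λ, sin φ).
The central angle between the endpoints is δ = arccos(p₁·p₂) ≈ 1.155 rad (66.2°).
Interpolate at f = 1/2 with slerp weights a = sin((1−f)δ)/sin δ ≈ 0.597, b = sin(fδ)/sin δ ≈ 0.597.
p = a·p₁ + b·p₂ ≈ (0.150, 0.494, 0.856); φ = arcsin(p_z) ≈ 58.90°, λ = atan2(p_y, p_x) ≈ 73.14°.

≈ 58.9°N, 73.1°E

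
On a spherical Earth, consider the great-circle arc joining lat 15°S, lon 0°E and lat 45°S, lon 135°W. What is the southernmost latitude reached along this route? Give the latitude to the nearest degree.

≈ 60°S

The great circle lies in the plane with unit normal n̂ = (p₁ × p₂)/|p₁ × p₂|.
Here n̂_z ≈ -0.506; the vertex latitude is φ_max = arccos|n̂_z| ≈ 59.6°.
Check via Clairaut: cos φ_max = |cos φ₁| · sin C = cos(15.0°)·sin(148.4°) ≈ 0.506, again giving ≈ 59.6°.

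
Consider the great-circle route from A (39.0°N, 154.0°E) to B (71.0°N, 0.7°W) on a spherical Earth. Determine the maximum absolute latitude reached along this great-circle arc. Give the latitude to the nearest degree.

The great circle lies in the plane with unit normal n̂ = (p₁ × p₂)/|p₁ × p₂|.
Here n̂_z ≈ -0.116; the vertex latitude is φ_max = arccos|n̂_z| ≈ 83.3°.
Check via Clairaut: cos φ_max = |cos φ₁| · sin C = cos(39.0°)·sin(8.6°) ≈ 0.116, again giving ≈ 83.3°.

≈ 83°N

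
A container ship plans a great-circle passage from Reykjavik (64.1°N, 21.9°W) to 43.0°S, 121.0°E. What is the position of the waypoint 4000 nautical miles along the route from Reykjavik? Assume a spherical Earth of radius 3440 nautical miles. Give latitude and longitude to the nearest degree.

≈ 33°N, 82°E

Write both endpoints as unit vectors p₁, p₂ with components (cos φ cos λ, cos φ sin λ, sin φ).
The central angle between the endpoints is δ = arccos(p₁·p₂) ≈ 2.623 rad (150.3°). The total great-circle distance is δ·R ≈ 2.623 × 3440 ≈ 9022 nmi, so the target fraction is f = 4000/9022 ≈ 0.443.
Interpolate at f ≈ 0.443 with slerp weights a = sin((1−f)δ)/sin δ ≈ 2.003, b = sin(fδ)/sin δ ≈ 1.850.
p = a·p₁ + b·p₂ ≈ (0.115, 0.834, 0.540); φ = arcsin(p_z) ≈ 32.70°, λ = atan2(p_y, p_x) ≈ 82.15°.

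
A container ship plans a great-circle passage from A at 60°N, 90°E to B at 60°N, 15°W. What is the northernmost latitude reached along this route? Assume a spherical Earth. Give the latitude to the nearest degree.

≈ 71°N

The great circle lies in the plane with unit normal n̂ = (p₁ × p₂)/|p₁ × p₂|.
Here n̂_z ≈ -0.332; the vertex latitude is φ_max = arccos|n̂_z| ≈ 70.6°.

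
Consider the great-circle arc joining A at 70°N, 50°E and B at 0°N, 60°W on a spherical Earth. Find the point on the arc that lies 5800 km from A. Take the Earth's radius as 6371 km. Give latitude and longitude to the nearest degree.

Write both endpoints as unit vectors p₁, p₂ with components (cos φ cos λ, cos φ sin λ, sin φ).
The central angle between the endpoints is δ = arccos(p₁·p₂) ≈ 1.688 rad (96.7°). The total great-circle distance is δ·R ≈ 1.688 × 6371 ≈ 10755 km, so the target fraction is f = 5800/10755 ≈ 0.539.
Interpolate at f ≈ 0.539 with slerp weights a = sin((1−f)δ)/sin δ ≈ 0.706, b = sin(fδ)/sin δ ≈ 0.795.
p = a·p₁ + b·p₂ ≈ (0.553, -0.504, 0.664); φ = arcsin(p_z) ≈ 41.60°, λ = atan2(p_y, p_x) ≈ -42.33°.

≈ 42°N, 42°W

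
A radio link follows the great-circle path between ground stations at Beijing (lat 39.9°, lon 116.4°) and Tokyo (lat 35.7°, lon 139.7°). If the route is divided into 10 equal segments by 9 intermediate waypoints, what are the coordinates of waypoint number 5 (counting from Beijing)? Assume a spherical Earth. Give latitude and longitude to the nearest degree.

≈ lat 38°, lon 128°

The haversine formula gives a central angle δ ≈ 0.329 rad (18.8°) between the endpoints.
Interpolate at f = 5/10 with slerp weights a = sin((1−f)δ)/sin δ ≈ 0.507, b = sin(fδ)/sin δ ≈ 0.507.
p = a·p₁ + b·p₂ ≈ (-0.487, 0.614, 0.621); φ = arcsin(p_z) ≈ 38.38°, λ = atan2(p_y, p_x) ≈ 128.39°.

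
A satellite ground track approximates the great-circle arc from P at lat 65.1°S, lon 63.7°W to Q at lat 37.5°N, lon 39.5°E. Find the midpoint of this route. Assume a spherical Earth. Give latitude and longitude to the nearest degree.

≈ lat 20°S, lon 9°E

From cos δ = sin φ₁ sin φ₂ + cos φ₁ cos φ₂ cos Δλ, the central angle is δ ≈ 2.250 rad (128.9°).
Interpolate at f = 1/2 with slerp weights a = sin((1−f)δ)/sin δ ≈ 1.160, b = sin(fδ)/sin δ ≈ 1.160.
p = a·p₁ + b·p₂ ≈ (0.927, 0.148, -0.346); φ = arcsin(p_z) ≈ -20.24°, λ = atan2(p_y, p_x) ≈ 9.05°.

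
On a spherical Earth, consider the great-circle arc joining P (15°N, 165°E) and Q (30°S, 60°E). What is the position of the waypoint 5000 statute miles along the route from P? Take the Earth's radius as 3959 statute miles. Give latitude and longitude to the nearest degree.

Convert each endpoint to a unit vector on the sphere (x = cos φ cos λ, y = cos φ sin λ, z = sin φ).
The central angle between the endpoints is δ = arccos(p₁·p₂) ≈ 1.924 rad (110.2°). The total great-circle distance is δ·R ≈ 1.924 × 3959 ≈ 7617 mi, so the target fraction is f = 5000/7617 ≈ 0.656.
Interpolate at f ≈ 0.656 with slerp weights a = sin((1−f)δ)/sin δ ≈ 0.654, b = sin(fδ)/sin δ ≈ 1.016.
p = a·p₁ + b·p₂ ≈ (-0.171, 0.925, -0.338); φ = arcsin(p_z) ≈ -19.78°, λ = atan2(p_y, p_x) ≈ 100.45°.

≈ (20°S, 100°E)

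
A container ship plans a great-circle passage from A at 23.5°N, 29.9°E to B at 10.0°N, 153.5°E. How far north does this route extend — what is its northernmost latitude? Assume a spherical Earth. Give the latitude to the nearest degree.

≈ 34°N

The great circle lies in the plane with unit normal n̂ = (p₁ × p₂)/|p₁ × p₂|.
Here n̂_z ≈ +0.833; the vertex latitude is φ_max = arccos|n̂_z| ≈ 33.5°.
Check via Clairaut: cos φ_max = |cos φ₁| · sin C = cos(23.5°)·sin(65.3°) ≈ 0.833, again giving ≈ 33.5°.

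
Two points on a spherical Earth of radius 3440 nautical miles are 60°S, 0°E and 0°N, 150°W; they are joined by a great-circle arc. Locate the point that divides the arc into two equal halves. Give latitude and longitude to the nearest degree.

Convert each endpoint to a unit vector on the sphere (x = cos φ cos λ, y = cos φ sin λ, z = sin φ).
The central angle between the endpoints is δ = arccos(p₁·p₂) ≈ 2.019 rad (115.7°).
Interpolate at f = 1/2 with slerp weights a = sin((1−f)δ)/sin δ ≈ 0.939, b = sin(fδ)/sin δ ≈ 0.939.
p = a·p₁ + b·p₂ ≈ (-0.344, -0.470, -0.813); φ = arcsin(p_z) ≈ -54.42°, λ = atan2(p_y, p_x) ≈ -126.21°.

≈ 54°S, 126°W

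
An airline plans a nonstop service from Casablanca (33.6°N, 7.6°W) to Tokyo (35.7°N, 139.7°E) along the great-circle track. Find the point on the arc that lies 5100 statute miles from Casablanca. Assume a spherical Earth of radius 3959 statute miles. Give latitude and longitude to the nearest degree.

≈ 60°N, 111°E

Convert each endpoint to a unit vector on the sphere (x = cos φ cos λ, y = cos φ sin λ, z = sin φ).
The central angle between the endpoints is δ = arccos(p₁·p₂) ≈ 1.820 rad (104.3°). The total great-circle distance is δ·R ≈ 1.820 × 3959 ≈ 7204 mi, so the target fraction is f = 5100/7204 ≈ 0.708.
Interpolate at f ≈ 0.708 with slerp weights a = sin((1−f)δ)/sin δ ≈ 0.523, b = sin(fδ)/sin δ ≈ 0.991.
p = a·p₁ + b·p₂ ≈ (-0.182, 0.463, 0.868); φ = arcsin(p_z) ≈ 60.18°, λ = atan2(p_y, p_x) ≈ 111.47°.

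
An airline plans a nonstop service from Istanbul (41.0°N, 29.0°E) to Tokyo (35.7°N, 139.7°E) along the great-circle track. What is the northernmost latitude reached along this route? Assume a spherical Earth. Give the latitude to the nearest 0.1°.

The great circle lies in the plane with unit normal n̂ = (p₁ × p₂)/|p₁ × p₂|.
Here n̂_z ≈ +0.581; the vertex latitude is φ_max = arccos|n̂_z| ≈ 54.5°.

≈ 54.5°N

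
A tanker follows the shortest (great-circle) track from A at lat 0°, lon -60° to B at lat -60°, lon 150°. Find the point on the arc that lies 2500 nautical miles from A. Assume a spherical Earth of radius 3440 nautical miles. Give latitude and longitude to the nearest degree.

≈ lat -40°, lon -74°

The haversine formula gives a central angle δ ≈ 2.019 rad (115.7°) between the endpoints. The total great-circle distance is δ·R ≈ 2.019 × 3440 ≈ 6944 nmi, so the target fraction is f = 2500/6944 ≈ 0.360.
Interpolate at f ≈ 0.360 with slerp weights a = sin((1−f)δ)/sin δ ≈ 1.067, b = sin(fδ)/sin δ ≈ 0.737.
p = a·p₁ + b·p₂ ≈ (0.214, -0.739, -0.638); φ = arcsin(p_z) ≈ -39.67°, λ = atan2(p_y, p_x) ≈ -73.85°.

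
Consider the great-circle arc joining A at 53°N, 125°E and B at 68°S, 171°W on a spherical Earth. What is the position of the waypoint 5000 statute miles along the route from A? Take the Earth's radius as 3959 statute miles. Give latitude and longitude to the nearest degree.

≈ 16°S, 151°E

The haversine formula gives a central angle δ ≈ 2.267 rad (129.9°) between the endpoints. The total great-circle distance is δ·R ≈ 2.267 × 3959 ≈ 8977 mi, so the target fraction is f = 5000/8977 ≈ 0.557.
Interpolate at f ≈ 0.557 with slerp weights a = sin((1−f)δ)/sin δ ≈ 1.100, b = sin(fδ)/sin δ ≈ 1.242.
p = a·p₁ + b·p₂ ≈ (-0.840, 0.470, -0.273); φ = arcsin(p_z) ≈ -15.86°, λ = atan2(p_y, p_x) ≈ 150.78°.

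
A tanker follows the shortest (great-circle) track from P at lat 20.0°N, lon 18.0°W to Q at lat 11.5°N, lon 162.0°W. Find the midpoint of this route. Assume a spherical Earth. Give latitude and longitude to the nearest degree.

≈ lat 42°N, lon 94°W

From cos δ = sin φ₁ sin φ₂ + cos φ₁ cos φ₂ cos Δλ, the central angle is δ ≈ 2.314 rad (132.6°).
Interpolate at f = 1/2 with slerp weights a = sin((1−f)δ)/sin δ ≈ 1.244, b = sin(fδ)/sin δ ≈ 1.244.
p = a·p₁ + b·p₂ ≈ (-0.048, -0.738, 0.673); φ = arcsin(p_z) ≈ 42.33°, λ = atan2(p_y, p_x) ≈ -93.69°.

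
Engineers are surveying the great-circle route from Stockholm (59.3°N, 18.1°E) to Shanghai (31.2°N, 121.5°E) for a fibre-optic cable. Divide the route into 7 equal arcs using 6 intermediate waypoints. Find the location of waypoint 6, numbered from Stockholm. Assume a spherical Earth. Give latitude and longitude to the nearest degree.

≈ 39°N, 115°E

From cos δ = sin φ₁ sin φ₂ + cos φ₁ cos φ₂ cos Δλ, the central angle is δ ≈ 1.219 rad (69.9°).
Interpolate at f = 6/7 with slerp weights a = sin((1−f)δ)/sin δ ≈ 0.185, b = sin(fδ)/sin δ ≈ 0.921.
p = a·p₁ + b·p₂ ≈ (-0.322, 0.701, 0.636); φ = arcsin(p_z) ≈ 39.49°, λ = atan2(p_y, p_x) ≈ 114.68°.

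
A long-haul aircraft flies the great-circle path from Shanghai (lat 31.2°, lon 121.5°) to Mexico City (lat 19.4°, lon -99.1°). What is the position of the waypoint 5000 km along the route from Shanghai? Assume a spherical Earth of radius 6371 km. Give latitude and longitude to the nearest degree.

≈ lat 54°, lon 177°

Write both endpoints as unit vectors p₁, p₂ with components (cos φ cos λ, cos φ sin λ, sin φ).
The central angle between the endpoints is δ = arccos(p₁·p₂) ≈ 2.027 rad (116.1°). The total great-circle distance is δ·R ≈ 2.027 × 6371 ≈ 12914 km, so the target fraction is f = 5000/12914 ≈ 0.387.
Interpolate at f ≈ 0.387 with slerp weights a = sin((1−f)δ)/sin δ ≈ 1.054, b = sin(fδ)/sin δ ≈ 0.787.
p = a·p₁ + b·p₂ ≈ (-0.589, 0.036, 0.808); φ = arcsin(p_z) ≈ 53.86°, λ = atan2(p_y, p_x) ≈ 176.52°.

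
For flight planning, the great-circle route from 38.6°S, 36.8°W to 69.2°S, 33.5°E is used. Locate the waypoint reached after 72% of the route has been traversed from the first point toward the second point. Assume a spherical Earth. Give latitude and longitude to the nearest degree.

Convert each endpoint to a unit vector on the sphere (x = cos φ cos λ, y = cos φ sin λ, z = sin φ).
The central angle between the endpoints is δ = arccos(p₁·p₂) ≈ 0.827 rad (47.4°).
Interpolate at f = 0.72 with slerp weights a = sin((1−f)δ)/sin δ ≈ 0.312, b = sin(fδ)/sin δ ≈ 0.762.
p = a·p₁ + b·p₂ ≈ (0.421, 0.003, -0.907); φ = arcsin(p_z) ≈ -65.11°, λ = atan2(p_y, p_x) ≈ 0.46°.

≈ 65°S, 0°E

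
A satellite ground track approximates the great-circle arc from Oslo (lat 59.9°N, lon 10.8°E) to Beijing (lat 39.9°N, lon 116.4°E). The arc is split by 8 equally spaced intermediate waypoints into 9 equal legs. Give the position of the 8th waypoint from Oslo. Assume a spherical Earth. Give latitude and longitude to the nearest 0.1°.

≈ lat 45.7°N, lon 111.0°E

The haversine formula gives a central angle δ ≈ 1.102 rad (63.2°) between the endpoints.
Interpolate at f = 8/9 with slerp weights a = sin((1−f)δ)/sin δ ≈ 0.137, b = sin(fδ)/sin δ ≈ 0.931.
p = a·p₁ + b·p₂ ≈ (-0.250, 0.652, 0.715); φ = arcsin(p_z) ≈ 45.68°, λ = atan2(p_y, p_x) ≈ 110.97°.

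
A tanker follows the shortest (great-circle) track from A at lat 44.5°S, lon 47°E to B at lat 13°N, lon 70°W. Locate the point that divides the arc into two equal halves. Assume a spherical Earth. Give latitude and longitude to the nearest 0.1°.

Write both endpoints as unit vectors p₁, p₂ with components (cos φ cos λ, cos φ sin λ, sin φ).
The central angle between the endpoints is δ = arccos(p₁·p₂) ≈ 2.064 rad (118.2°).
Interpolate at f = 1/2 with slerp weights a = sin((1−f)δ)/sin δ ≈ 0.974, b = sin(fδ)/sin δ ≈ 0.974.
p = a·p₁ + b·p₂ ≈ (0.799, -0.384, -0.464); φ = arcsin(p_z) ≈ -27.63°, λ = atan2(p_y, p_x) ≈ -25.67°.

≈ lat 27.6°S, lon 25.7°W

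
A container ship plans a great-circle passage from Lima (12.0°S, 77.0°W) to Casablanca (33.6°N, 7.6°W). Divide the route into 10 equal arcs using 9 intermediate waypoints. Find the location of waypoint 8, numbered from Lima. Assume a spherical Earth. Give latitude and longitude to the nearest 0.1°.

≈ 26.6°N, 24.3°W

The haversine formula gives a central angle δ ≈ 1.398 rad (80.1°) between the endpoints.
Interpolate at f = 8/10 with slerp weights a = sin((1−f)δ)/sin δ ≈ 0.280, b = sin(fδ)/sin δ ≈ 0.913.
p = a·p₁ + b·p₂ ≈ (0.815, -0.368, 0.447); φ = arcsin(p_z) ≈ 26.55°, λ = atan2(p_y, p_x) ≈ -24.27°.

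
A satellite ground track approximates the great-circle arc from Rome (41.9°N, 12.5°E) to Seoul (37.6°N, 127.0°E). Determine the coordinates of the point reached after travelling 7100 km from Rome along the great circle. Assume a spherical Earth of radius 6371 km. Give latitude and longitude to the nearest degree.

≈ (49°N, 110°E)

Write both endpoints as unit vectors p₁, p₂ with components (cos φ cos λ, cos φ sin λ, sin φ).
The central angle between the endpoints is δ = arccos(p₁·p₂) ≈ 1.407 rad (80.6°). The total great-circle distance is δ·R ≈ 1.407 × 6371 ≈ 8965 km, so the target fraction is f = 7100/8965 ≈ 0.792.
Interpolate at f ≈ 0.792 with slerp weights a = sin((1−f)δ)/sin δ ≈ 0.292, b = sin(fδ)/sin δ ≈ 0.910.
p = a·p₁ + b·p₂ ≈ (-0.221, 0.623, 0.750); φ = arcsin(p_z) ≈ 48.63°, λ = atan2(p_y, p_x) ≈ 109.56°.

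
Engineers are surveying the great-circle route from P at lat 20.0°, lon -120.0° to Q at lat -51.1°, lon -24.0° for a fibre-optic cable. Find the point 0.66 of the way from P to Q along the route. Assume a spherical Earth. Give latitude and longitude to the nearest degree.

≈ lat -34°, lon -70°

Convert each endpoint to a unit vector on the sphere (x = cos φ cos λ, y = cos φ sin λ, z = sin φ).
The central angle between the endpoints is δ = arccos(p₁·p₂) ≈ 1.905 rad (109.1°).
Interpolate at f = 0.66 with slerp weights a = sin((1−f)δ)/sin δ ≈ 0.639, b = sin(fδ)/sin δ ≈ 1.007.
p = a·p₁ + b·p₂ ≈ (0.278, -0.777, -0.565); φ = arcsin(p_z) ≈ -34.41°, λ = atan2(p_y, p_x) ≈ -70.34°.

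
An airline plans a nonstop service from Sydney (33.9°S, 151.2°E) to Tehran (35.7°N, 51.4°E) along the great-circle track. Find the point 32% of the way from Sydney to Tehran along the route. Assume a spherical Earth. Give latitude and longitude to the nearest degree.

The haversine formula gives a central angle δ ≈ 2.027 rad (116.1°) between the endpoints.
Interpolate at f = 0.32 with slerp weights a = sin((1−f)δ)/sin δ ≈ 1.093, b = sin(fδ)/sin δ ≈ 0.673.
p = a·p₁ + b·p₂ ≈ (-0.454, 0.864, -0.217); φ = arcsin(p_z) ≈ -12.54°, λ = atan2(p_y, p_x) ≈ 117.73°.

≈ (13°S, 118°E)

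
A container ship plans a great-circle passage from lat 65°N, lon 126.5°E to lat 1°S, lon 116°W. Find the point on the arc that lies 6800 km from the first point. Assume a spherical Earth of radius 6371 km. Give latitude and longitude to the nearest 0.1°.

≈ lat 36.4°N, lon 134.2°W

The haversine formula gives a central angle δ ≈ 1.783 rad (102.2°) between the endpoints. The total great-circle distance is δ·R ≈ 1.783 × 6371 ≈ 11362 km, so the target fraction is f = 6800/11362 ≈ 0.599.
Interpolate at f ≈ 0.599 with slerp weights a = sin((1−f)δ)/sin δ ≈ 0.671, b = sin(fδ)/sin δ ≈ 0.896.
p = a·p₁ + b·p₂ ≈ (-0.562, -0.577, 0.593); φ = arcsin(p_z) ≈ 36.36°, λ = atan2(p_y, p_x) ≈ -134.22°.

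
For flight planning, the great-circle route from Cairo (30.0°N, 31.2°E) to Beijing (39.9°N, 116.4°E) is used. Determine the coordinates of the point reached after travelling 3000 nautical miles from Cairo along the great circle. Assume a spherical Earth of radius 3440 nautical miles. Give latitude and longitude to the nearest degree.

Convert each endpoint to a unit vector on the sphere (x = cos φ cos λ, y = cos φ sin λ, z = sin φ).
The central angle between the endpoints is δ = arccos(p₁·p₂) ≈ 1.185 rad (67.9°). The total great-circle distance is δ·R ≈ 1.185 × 3440 ≈ 4076 nmi, so the target fraction is f = 3000/4076 ≈ 0.736.
Interpolate at f ≈ 0.736 with slerp weights a = sin((1−f)δ)/sin δ ≈ 0.332, b = sin(fδ)/sin δ ≈ 0.826.
p = a·p₁ + b·p₂ ≈ (-0.036, 0.717, 0.696); φ = arcsin(p_z) ≈ 44.12°, λ = atan2(p_y, p_x) ≈ 92.86°.

≈ 44°N, 93°E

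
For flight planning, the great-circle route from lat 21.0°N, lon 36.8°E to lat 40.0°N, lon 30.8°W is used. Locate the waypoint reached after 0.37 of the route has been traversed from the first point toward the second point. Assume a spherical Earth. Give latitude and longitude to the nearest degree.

≈ lat 32°N, lon 15°E

The haversine formula gives a central angle δ ≈ 1.044 rad (59.8°) between the endpoints.
Interpolate at f = 0.37 with slerp weights a = sin((1−f)δ)/sin δ ≈ 0.707, b = sin(fδ)/sin δ ≈ 0.436.
p = a·p₁ + b·p₂ ≈ (0.815, 0.225, 0.534); φ = arcsin(p_z) ≈ 32.25°, λ = atan2(p_y, p_x) ≈ 15.40°.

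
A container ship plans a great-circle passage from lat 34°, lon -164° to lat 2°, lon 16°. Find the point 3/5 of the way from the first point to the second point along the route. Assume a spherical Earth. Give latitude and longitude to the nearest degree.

Convert each endpoint to a unit vector on the sphere (x = cos φ cos λ, y = cos φ sin λ, z = sin φ).
The central angle between the endpoints is δ = arccos(p₁·p₂) ≈ 2.513 rad (144.0°).
Interpolate at f = 3/5 with slerp weights a = sin((1−f)δ)/sin δ ≈ 1.436, b = sin(fδ)/sin δ ≈ 1.698.
p = a·p₁ + b·p₂ ≈ (0.486, 0.139, 0.863); φ = arcsin(p_z) ≈ 59.60°, λ = atan2(p_y, p_x) ≈ 16.00°.

≈ lat 60°, lon 16°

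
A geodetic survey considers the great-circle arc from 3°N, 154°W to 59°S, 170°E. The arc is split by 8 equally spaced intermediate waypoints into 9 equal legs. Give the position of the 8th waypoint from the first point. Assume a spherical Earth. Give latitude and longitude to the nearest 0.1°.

≈ 52.8°S, 177.9°E

Write both endpoints as unit vectors p₁, p₂ with components (cos φ cos λ, cos φ sin λ, sin φ).
The central angle between the endpoints is δ = arccos(p₁·p₂) ≈ 1.190 rad (68.2°).
Interpolate at f = 8/9 with slerp weights a = sin((1−f)δ)/sin δ ≈ 0.142, b = sin(fδ)/sin δ ≈ 0.939.
p = a·p₁ + b·p₂ ≈ (-0.604, 0.022, -0.797); φ = arcsin(p_z) ≈ -52.85°, λ = atan2(p_y, p_x) ≈ 177.94°.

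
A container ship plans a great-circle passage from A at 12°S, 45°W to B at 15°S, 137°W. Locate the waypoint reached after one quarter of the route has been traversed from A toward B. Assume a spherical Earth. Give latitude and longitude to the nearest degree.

≈ 17°S, 67°W

The haversine formula gives a central angle δ ≈ 1.550 rad (88.8°) between the endpoints.
Interpolate at f = 1/4 with slerp weights a = sin((1−f)δ)/sin δ ≈ 0.918, b = sin(fδ)/sin δ ≈ 0.378.
p = a·p₁ + b·p₂ ≈ (0.368, -0.884, -0.289); φ = arcsin(p_z) ≈ -16.78°, λ = atan2(p_y, p_x) ≈ -67.40°.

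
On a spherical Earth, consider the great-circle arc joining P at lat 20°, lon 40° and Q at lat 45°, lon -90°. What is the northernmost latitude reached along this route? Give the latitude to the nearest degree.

The great circle lies in the plane with unit normal n̂ = (p₁ × p₂)/|p₁ × p₂|.
Here n̂_z ≈ -0.518; the vertex latitude is φ_max = arccos|n̂_z| ≈ 58.8°.

≈ 59°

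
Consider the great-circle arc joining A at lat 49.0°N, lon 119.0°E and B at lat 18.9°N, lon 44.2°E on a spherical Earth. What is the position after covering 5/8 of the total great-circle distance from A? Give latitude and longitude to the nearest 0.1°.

Write both endpoints as unit vectors p₁, p₂ with components (cos φ cos λ, cos φ sin λ, sin φ).
The central angle between the endpoints is δ = arccos(p₁·p₂) ≈ 1.151 rad (66.0°).
Interpolate at f = 5/8 with slerp weights a = sin((1−f)δ)/sin δ ≈ 0.458, b = sin(fδ)/sin δ ≈ 0.722.
p = a·p₁ + b·p₂ ≈ (0.344, 0.739, 0.580); φ = arcsin(p_z) ≈ 35.42°, λ = atan2(p_y, p_x) ≈ 65.05°.

≈ lat 35.4°N, lon 65.1°E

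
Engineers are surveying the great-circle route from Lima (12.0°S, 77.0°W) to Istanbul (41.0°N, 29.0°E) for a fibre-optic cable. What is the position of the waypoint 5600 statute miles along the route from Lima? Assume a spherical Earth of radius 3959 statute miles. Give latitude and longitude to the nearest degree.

≈ 36°N, 7°W

Convert each endpoint to a unit vector on the sphere (x = cos φ cos λ, y = cos φ sin λ, z = sin φ).
The central angle between the endpoints is δ = arccos(p₁·p₂) ≈ 1.918 rad (109.9°). The total great-circle distance is δ·R ≈ 1.918 × 3959 ≈ 7592 mi, so the target fraction is f = 5600/7592 ≈ 0.738.
Interpolate at f ≈ 0.738 with slerp weights a = sin((1−f)δ)/sin δ ≈ 0.513, b = sin(fδ)/sin δ ≈ 1.050.
p = a·p₁ + b·p₂ ≈ (0.806, -0.104, 0.582); φ = arcsin(p_z) ≈ 35.63°, λ = atan2(p_y, p_x) ≈ -7.37°.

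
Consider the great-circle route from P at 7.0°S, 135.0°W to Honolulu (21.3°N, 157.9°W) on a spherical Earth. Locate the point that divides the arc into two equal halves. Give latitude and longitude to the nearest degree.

≈ 7°N, 146°W

From cos δ = sin φ₁ sin φ₂ + cos φ₁ cos φ₂ cos Δλ, the central angle is δ ≈ 0.631 rad (36.1°).
Interpolate at f = 1/2 with slerp weights a = sin((1−f)δ)/sin δ ≈ 0.526, b = sin(fδ)/sin δ ≈ 0.526.
p = a·p₁ + b·p₂ ≈ (-0.823, -0.553, 0.127); φ = arcsin(p_z) ≈ 7.29°, λ = atan2(p_y, p_x) ≈ -146.08°.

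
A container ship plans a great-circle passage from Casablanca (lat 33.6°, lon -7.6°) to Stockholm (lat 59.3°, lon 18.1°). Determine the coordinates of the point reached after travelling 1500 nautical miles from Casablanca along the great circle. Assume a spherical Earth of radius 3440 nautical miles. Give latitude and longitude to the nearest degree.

≈ lat 55°, lon 11°

Convert each endpoint to a unit vector on the sphere (x = cos φ cos λ, y = cos φ sin λ, z = sin φ).
The central angle between the endpoints is δ = arccos(p₁·p₂) ≈ 0.537 rad (30.8°). The total great-circle distance is δ·R ≈ 0.537 × 3440 ≈ 1849 nmi, so the target fraction is f = 1500/1849 ≈ 0.811.
Interpolate at f ≈ 0.811 with slerp weights a = sin((1−f)δ)/sin δ ≈ 0.198, b = sin(fδ)/sin δ ≈ 0.825.
p = a·p₁ + b·p₂ ≈ (0.564, 0.109, 0.819); φ = arcsin(p_z) ≈ 54.97°, λ = atan2(p_y, p_x) ≈ 10.95°.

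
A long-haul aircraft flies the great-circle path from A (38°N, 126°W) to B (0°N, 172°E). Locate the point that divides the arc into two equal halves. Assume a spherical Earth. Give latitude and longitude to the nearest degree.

Write both endpoints as unit vectors p₁, p₂ with components (cos φ cos λ, cos φ sin λ, sin φ).
The central angle between the endpoints is δ = arccos(p₁·p₂) ≈ 1.192 rad (68.3°).
Interpolate at f = 1/2 with slerp weights a = sin((1−f)δ)/sin δ ≈ 0.604, b = sin(fδ)/sin δ ≈ 0.604.
p = a·p₁ + b·p₂ ≈ (-0.878, -0.301, 0.372); φ = arcsin(p_z) ≈ 21.84°, λ = atan2(p_y, p_x) ≈ -161.07°.

≈ (22°N, 161°W)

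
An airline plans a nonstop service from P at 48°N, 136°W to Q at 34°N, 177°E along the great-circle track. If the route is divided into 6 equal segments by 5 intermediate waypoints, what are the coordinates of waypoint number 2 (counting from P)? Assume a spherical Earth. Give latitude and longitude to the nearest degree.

≈ 46°N, 154°W

The haversine formula gives a central angle δ ≈ 0.654 rad (37.4°) between the endpoints.
Interpolate at f = 2/6 with slerp weights a = sin((1−f)δ)/sin δ ≈ 0.694, b = sin(fδ)/sin δ ≈ 0.355.
p = a·p₁ + b·p₂ ≈ (-0.628, -0.307, 0.715); φ = arcsin(p_z) ≈ 45.61°, λ = atan2(p_y, p_x) ≈ -153.95°.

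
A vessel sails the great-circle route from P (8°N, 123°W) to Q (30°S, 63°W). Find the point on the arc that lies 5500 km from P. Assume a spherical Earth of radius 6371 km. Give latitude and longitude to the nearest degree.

≈ (21°S, 82°W)

Convert each endpoint to a unit vector on the sphere (x = cos φ cos λ, y = cos φ sin λ, z = sin φ).
The central angle between the endpoints is δ = arccos(p₁·p₂) ≈ 1.203 rad (68.9°). The total great-circle distance is δ·R ≈ 1.203 × 6371 ≈ 7667 km, so the target fraction is f = 5500/7667 ≈ 0.717.
Interpolate at f ≈ 0.717 with slerp weights a = sin((1−f)δ)/sin δ ≈ 0.357, b = sin(fδ)/sin δ ≈ 0.814.
p = a·p₁ + b·p₂ ≈ (0.127, -0.925, -0.357); φ = arcsin(p_z) ≈ -20.94°, λ = atan2(p_y, p_x) ≈ -82.16°.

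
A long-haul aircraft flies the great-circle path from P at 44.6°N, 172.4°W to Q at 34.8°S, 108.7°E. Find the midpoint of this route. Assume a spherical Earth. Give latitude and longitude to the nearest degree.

Convert each endpoint to a unit vector on the sphere (x = cos φ cos λ, y = cos φ sin λ, z = sin φ).
The central angle between the endpoints is δ = arccos(p₁·p₂) ≈ 1.863 rad (106.7°).
Interpolate at f = 1/2 with slerp weights a = sin((1−f)δ)/sin δ ≈ 0.838, b = sin(fδ)/sin δ ≈ 0.838.
p = a·p₁ + b·p₂ ≈ (-0.812, 0.573, 0.110); φ = arcsin(p_z) ≈ 6.32°, λ = atan2(p_y, p_x) ≈ 144.80°.

≈ 6°N, 145°E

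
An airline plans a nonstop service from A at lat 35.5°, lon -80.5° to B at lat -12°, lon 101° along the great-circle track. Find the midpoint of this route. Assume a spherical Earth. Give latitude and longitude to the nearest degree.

Convert each endpoint to a unit vector on the sphere (x = cos φ cos λ, y = cos φ sin λ, z = sin φ).
The central angle between the endpoints is δ = arccos(p₁·p₂) ≈ 2.731 rad (156.5°).
Interpolate at f = 1/2 with slerp weights a = sin((1−f)δ)/sin δ ≈ 2.451, b = sin(fδ)/sin δ ≈ 2.451.
p = a·p₁ + b·p₂ ≈ (-0.128, 0.385, 0.914); φ = arcsin(p_z) ≈ 66.04°, λ = atan2(p_y, p_x) ≈ 108.39°.

≈ lat 66°, lon 108°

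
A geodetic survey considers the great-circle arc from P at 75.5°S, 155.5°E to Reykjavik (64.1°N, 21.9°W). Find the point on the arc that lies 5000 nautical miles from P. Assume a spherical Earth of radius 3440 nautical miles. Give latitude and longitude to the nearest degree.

≈ 21°S, 18°W

Convert each endpoint to a unit vector on the sphere (x = cos φ cos λ, y = cos φ sin λ, z = sin φ).
The central angle between the endpoints is δ = arccos(p₁·p₂) ≈ 2.942 rad (168.6°). The total great-circle distance is δ·R ≈ 2.942 × 3440 ≈ 10121 nmi, so the target fraction is f = 5000/10121 ≈ 0.494.
Interpolate at f ≈ 0.494 with slerp weights a = sin((1−f)δ)/sin δ ≈ 5.028, b = sin(fδ)/sin δ ≈ 5.010.
p = a·p₁ + b·p₂ ≈ (0.885, -0.294, -0.361); φ = arcsin(p_z) ≈ -21.14°, λ = atan2(p_y, p_x) ≈ -18.39°.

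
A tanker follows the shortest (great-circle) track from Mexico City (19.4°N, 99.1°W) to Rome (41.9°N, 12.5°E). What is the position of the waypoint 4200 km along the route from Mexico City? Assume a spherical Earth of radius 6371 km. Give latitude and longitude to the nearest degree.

Convert each endpoint to a unit vector on the sphere (x = cos φ cos λ, y = cos φ sin λ, z = sin φ).
The central angle between the endpoints is δ = arccos(p₁·p₂) ≈ 1.607 rad (92.1°). The total great-circle distance is δ·R ≈ 1.607 × 6371 ≈ 10241 km, so the target fraction is f = 4200/10241 ≈ 0.410.
Interpolate at f ≈ 0.410 with slerp weights a = sin((1−f)δ)/sin δ ≈ 0.813, b = sin(fδ)/sin δ ≈ 0.613.
p = a·p₁ + b·p₂ ≈ (0.324, -0.658, 0.679); φ = arcsin(p_z) ≈ 42.79°, λ = atan2(p_y, p_x) ≈ -63.79°.

≈ (43°N, 64°W)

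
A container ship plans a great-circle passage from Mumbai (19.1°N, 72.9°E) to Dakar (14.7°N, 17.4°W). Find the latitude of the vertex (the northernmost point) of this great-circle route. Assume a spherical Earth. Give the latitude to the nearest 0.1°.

≈ 23.5°N

The great circle lies in the plane with unit normal n̂ = (p₁ × p₂)/|p₁ × p₂|.
Here n̂_z ≈ -0.917; the vertex latitude is φ_max = arccos|n̂_z| ≈ 23.5°.
Check via Clairaut: cos φ_max = |cos φ₁| · sin C = cos(19.1°)·sin(76.0°) ≈ 0.917, again giving ≈ 23.5°.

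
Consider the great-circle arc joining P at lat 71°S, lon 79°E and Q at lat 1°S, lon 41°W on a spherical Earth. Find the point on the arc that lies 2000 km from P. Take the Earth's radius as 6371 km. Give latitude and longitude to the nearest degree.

Write both endpoints as unit vectors p₁, p₂ with components (cos φ cos λ, cos φ sin λ, sin φ).
The central angle between the endpoints is δ = arccos(p₁·p₂) ≈ 1.718 rad (98.4°). The total great-circle distance is δ·R ≈ 1.718 × 6371 ≈ 10943 km, so the target fraction is f = 2000/10943 ≈ 0.183.
Interpolate at f ≈ 0.183 with slerp weights a = sin((1−f)δ)/sin δ ≈ 0.997, b = sin(fδ)/sin δ ≈ 0.312.
p = a·p₁ + b·p₂ ≈ (0.297, 0.114, -0.948); φ = arcsin(p_z) ≈ -71.43°, λ = atan2(p_y, p_x) ≈ 20.94°.

≈ lat 71°S, lon 21°E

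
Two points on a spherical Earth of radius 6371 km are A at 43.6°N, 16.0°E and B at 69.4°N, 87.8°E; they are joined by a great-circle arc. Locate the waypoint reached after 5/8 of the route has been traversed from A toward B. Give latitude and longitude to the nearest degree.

From cos δ = sin φ₁ sin φ₂ + cos φ₁ cos φ₂ cos Δλ, the central angle is δ ≈ 0.760 rad (43.5°).
Interpolate at f = 5/8 with slerp weights a = sin((1−f)δ)/sin δ ≈ 0.408, b = sin(fδ)/sin δ ≈ 0.664.
p = a·p₁ + b·p₂ ≈ (0.293, 0.315, 0.903); φ = arcsin(p_z) ≈ 64.53°, λ = atan2(p_y, p_x) ≈ 47.05°.

≈ 65°N, 47°E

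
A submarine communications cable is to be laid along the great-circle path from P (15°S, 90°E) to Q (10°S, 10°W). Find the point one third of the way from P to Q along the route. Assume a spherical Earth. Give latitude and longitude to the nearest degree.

Write both endpoints as unit vectors p₁, p₂ with components (cos φ cos λ, cos φ sin λ, sin φ).
The central angle between the endpoints is δ = arccos(p₁·p₂) ≈ 1.691 rad (96.9°).
Interpolate at f = 1/3 with slerp weights a = sin((1−f)δ)/sin δ ≈ 0.910, b = sin(fδ)/sin δ ≈ 0.538.
p = a·p₁ + b·p₂ ≈ (0.522, 0.787, -0.329); φ = arcsin(p_z) ≈ -19.21°, λ = atan2(p_y, p_x) ≈ 56.44°.

≈ (19°S, 56°E)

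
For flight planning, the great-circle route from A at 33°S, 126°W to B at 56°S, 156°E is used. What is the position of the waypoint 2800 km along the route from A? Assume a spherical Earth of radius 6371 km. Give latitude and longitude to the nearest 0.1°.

Convert each endpoint to a unit vector on the sphere (x = cos φ cos λ, y = cos φ sin λ, z = sin φ).
The central angle between the endpoints is δ = arccos(p₁·p₂) ≈ 0.990 rad (56.7°). The total great-circle distance is δ·R ≈ 0.990 × 6371 ≈ 6305 km, so the target fraction is f = 2800/6305 ≈ 0.444.
Interpolate at f ≈ 0.444 with slerp weights a = sin((1−f)δ)/sin δ ≈ 0.625, b = sin(fδ)/sin δ ≈ 0.509.
p = a·p₁ + b·p₂ ≈ (-0.568, -0.309, -0.763); φ = arcsin(p_z) ≈ -49.70°, λ = atan2(p_y, p_x) ≈ -151.50°.

≈ 49.7°S, 151.5°W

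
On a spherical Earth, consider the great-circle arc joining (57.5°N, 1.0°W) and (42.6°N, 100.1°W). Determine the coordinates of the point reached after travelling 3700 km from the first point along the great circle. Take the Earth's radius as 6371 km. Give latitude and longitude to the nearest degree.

Convert each endpoint to a unit vector on the sphere (x = cos φ cos λ, y = cos φ sin λ, z = sin φ).
The central angle between the endpoints is δ = arccos(p₁·p₂) ≈ 1.038 rad (59.4°). The total great-circle distance is δ·R ≈ 1.038 × 6371 ≈ 6610 km, so the target fraction is f = 3700/6610 ≈ 0.560.
Interpolate at f ≈ 0.560 with slerp weights a = sin((1−f)δ)/sin δ ≈ 0.512, b = sin(fδ)/sin δ ≈ 0.637.
p = a·p₁ + b·p₂ ≈ (0.193, -0.467, 0.863); φ = arcsin(p_z) ≈ 59.68°, λ = atan2(p_y, p_x) ≈ -67.53°.

≈ (60°N, 68°W)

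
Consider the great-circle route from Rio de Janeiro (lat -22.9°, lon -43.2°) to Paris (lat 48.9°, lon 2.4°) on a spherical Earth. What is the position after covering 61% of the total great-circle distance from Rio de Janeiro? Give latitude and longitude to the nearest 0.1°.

Write both endpoints as unit vectors p₁, p₂ with components (cos φ cos λ, cos φ sin λ, sin φ).
The central angle between the endpoints is δ = arccos(p₁·p₂) ≈ 1.440 rad (82.5°).
Interpolate at f = 0.61 with slerp weights a = sin((1−f)δ)/sin δ ≈ 0.537, b = sin(fδ)/sin δ ≈ 0.776.
p = a·p₁ + b·p₂ ≈ (0.871, -0.317, 0.376); φ = arcsin(p_z) ≈ 22.09°, λ = atan2(p_y, p_x) ≈ -20.03°.

≈ lat 22.1°, lon -20.0°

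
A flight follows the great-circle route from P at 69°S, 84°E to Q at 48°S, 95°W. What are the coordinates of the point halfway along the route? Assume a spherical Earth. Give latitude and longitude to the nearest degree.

Convert each endpoint to a unit vector on the sphere (x = cos φ cos λ, y = cos φ sin λ, z = sin φ).
The central angle between the endpoints is δ = arccos(p₁·p₂) ≈ 1.100 rad (63.0°).
Interpolate at f = 1/2 with slerp weights a = sin((1−f)δ)/sin δ ≈ 0.586, b = sin(fδ)/sin δ ≈ 0.586.
p = a·p₁ + b·p₂ ≈ (-0.012, -0.182, -0.983); φ = arcsin(p_z) ≈ -79.50°, λ = atan2(p_y, p_x) ≈ -93.85°.

≈ 79°S, 94°W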